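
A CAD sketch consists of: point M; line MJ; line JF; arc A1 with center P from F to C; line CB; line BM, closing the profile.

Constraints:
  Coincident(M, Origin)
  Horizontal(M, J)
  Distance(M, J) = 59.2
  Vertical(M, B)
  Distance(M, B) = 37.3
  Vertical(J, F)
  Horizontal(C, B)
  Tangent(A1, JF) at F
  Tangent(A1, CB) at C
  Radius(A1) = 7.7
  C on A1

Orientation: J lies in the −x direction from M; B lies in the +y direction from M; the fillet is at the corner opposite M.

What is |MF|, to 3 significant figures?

66.2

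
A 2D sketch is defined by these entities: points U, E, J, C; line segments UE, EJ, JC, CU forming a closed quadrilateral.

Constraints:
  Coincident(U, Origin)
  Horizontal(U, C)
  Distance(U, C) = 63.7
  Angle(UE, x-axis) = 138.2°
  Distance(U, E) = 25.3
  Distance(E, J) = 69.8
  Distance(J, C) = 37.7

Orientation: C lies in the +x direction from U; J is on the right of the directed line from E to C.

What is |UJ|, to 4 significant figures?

44.60

U is at the origin; UC is horizontal with |UC| = 63.7 and C in +x, so C = (63.7, 0). UE runs at 138.2° with |UE| = 25.3, so E = (-18.86, 16.86). J is determined by |EJ| = 69.8 and |JC| = 37.7 together: it lies at the intersection of circle(E, 69.8) and circle(C, 37.7). With |EC| = 84.27, the foot of the radical line on EC is 62.61 from E and the perpendicular offset is √(69.8² − 62.61²) = 30.86. Taking the right-of-EC solution: J = (36.31, -25.90).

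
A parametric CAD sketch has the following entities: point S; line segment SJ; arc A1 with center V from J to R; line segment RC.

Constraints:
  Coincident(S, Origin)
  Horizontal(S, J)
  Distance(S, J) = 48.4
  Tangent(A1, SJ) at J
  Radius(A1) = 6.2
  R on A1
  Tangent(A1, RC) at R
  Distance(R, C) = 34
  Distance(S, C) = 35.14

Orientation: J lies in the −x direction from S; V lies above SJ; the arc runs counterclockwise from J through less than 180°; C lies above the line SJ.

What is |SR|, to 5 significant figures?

43.767

S is at the origin; S and J share the same y with |SJ| = 48.4 and J on the −x side, so J = (-48.400, 0.0000). The tangent condition forces VJ to be normal to SJ, so V = J + (0, 6.2) = (-48.400, 6.2000). Since VR ⟂ RC (tangency), |VC| = √(6.2² + 34.0²) = 34.561 regardless of where R sits on A1. So C lies on both circle(S, 35.14) and circle(V, 34.561); the above-SJ intersection is C = (-21.449, 27.835). R is the foot of the tangent from C: R = (-43.714, 2.1398).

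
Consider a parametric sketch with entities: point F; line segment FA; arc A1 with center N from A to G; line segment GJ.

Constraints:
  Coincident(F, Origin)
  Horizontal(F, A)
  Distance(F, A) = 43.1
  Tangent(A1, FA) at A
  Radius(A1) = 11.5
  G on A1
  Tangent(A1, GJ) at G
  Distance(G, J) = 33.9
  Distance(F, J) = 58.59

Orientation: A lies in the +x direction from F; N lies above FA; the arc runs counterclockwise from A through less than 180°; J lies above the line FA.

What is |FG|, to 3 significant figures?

55.8

Checks: |NG| = 11.50 ✓; ∠(NG, GJ) = 90.00° ✓; |GJ| = 33.90 ✓; |FJ| = 58.59 ✓.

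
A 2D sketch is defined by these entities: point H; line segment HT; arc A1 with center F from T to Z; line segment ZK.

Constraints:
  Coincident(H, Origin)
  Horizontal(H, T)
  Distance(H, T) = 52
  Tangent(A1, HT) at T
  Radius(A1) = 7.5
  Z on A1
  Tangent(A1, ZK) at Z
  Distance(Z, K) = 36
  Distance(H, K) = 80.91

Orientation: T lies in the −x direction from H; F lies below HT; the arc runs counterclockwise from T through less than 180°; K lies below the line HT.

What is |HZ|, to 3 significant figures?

59.3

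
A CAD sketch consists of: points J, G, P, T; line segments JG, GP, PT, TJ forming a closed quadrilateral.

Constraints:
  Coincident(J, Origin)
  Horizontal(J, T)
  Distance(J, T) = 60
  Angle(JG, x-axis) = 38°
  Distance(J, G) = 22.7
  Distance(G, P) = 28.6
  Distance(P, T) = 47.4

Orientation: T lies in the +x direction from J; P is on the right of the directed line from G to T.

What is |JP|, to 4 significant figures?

20.74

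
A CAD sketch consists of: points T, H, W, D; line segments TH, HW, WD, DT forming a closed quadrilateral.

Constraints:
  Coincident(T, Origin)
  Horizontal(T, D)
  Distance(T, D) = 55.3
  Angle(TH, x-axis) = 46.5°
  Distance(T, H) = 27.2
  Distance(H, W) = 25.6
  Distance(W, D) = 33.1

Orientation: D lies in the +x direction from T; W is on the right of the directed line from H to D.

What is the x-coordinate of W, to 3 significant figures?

22.7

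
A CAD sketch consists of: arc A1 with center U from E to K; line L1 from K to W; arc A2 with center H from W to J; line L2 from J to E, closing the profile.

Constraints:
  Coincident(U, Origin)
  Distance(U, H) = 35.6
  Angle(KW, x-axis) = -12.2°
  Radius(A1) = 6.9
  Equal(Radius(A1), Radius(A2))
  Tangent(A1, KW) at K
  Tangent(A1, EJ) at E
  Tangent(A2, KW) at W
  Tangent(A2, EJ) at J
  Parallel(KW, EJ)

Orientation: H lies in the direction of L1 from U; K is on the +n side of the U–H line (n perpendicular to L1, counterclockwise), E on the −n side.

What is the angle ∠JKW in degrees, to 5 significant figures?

21.188°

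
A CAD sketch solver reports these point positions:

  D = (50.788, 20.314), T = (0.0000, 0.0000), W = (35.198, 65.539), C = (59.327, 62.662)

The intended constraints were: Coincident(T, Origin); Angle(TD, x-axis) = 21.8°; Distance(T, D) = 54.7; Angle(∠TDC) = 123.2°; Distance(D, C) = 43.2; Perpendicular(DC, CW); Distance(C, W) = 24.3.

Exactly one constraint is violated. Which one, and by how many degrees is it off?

Perpendicular(DC, CW) — off by 4.60°.

T = (0.00, 0.00) ✓; TD at 21.80° ✓; |TD| = 54.70 ✓; ∠TDC = 123.2° ✓; |DC| = 43.20 ✓; ∠(DC, CW) = 94.60° ✗; |CW| = 24.30 ✓.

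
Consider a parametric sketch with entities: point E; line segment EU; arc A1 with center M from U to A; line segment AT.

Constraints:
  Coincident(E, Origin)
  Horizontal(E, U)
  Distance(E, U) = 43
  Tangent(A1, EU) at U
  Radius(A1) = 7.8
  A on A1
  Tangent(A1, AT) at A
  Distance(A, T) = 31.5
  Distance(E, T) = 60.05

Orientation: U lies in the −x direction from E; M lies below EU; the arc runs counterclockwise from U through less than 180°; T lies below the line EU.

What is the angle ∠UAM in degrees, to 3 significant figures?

39.5°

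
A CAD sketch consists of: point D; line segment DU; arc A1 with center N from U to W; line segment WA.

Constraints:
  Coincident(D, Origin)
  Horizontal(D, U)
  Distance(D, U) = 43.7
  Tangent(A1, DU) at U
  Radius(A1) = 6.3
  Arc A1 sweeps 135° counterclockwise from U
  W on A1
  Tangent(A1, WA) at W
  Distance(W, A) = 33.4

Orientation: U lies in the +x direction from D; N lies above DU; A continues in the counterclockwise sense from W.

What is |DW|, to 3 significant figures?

49.3

D is at the origin; DU is horizontal with |DU| = 43.7 and U on the +x side, so U = (43.7, 0.00). A1 meets DU tangentially, so NU is at right angles to DU, so N = U + (0, 6.3) = (43.7, 6.30). On A1, U sits at bearing -90° from N; a 135° counterclockwise sweep puts W at bearing 45°, so W = N + 6.3·(cos 45°, sin 45°) = (48.2, 10.8). Then |DW| = |W − D| = 49.3.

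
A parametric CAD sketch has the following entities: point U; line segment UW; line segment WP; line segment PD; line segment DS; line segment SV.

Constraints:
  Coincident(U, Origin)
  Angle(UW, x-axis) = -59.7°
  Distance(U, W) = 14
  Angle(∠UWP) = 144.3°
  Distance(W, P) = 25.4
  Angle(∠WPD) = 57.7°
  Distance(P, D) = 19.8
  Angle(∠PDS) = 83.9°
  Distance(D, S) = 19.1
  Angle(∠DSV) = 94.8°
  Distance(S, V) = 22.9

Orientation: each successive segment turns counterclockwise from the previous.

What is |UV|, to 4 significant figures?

32.73

U is at the origin; UW runs at -59.7° with length 14.0, so W = (7.063, -12.09). ∠UWP = 144.3° gives WP at -24.00° from the x-axis; with |WP| = 25.4, P = (30.27, -22.42). ∠WPD = 57.7° gives PD at 98.30° from the x-axis; with |PD| = 19.8, D = (27.41, -2.826). ∠PDS = 83.9° gives DS at -165.6° from the x-axis; with |DS| = 19.1, S = (8.909, -7.576). ∠DSV = 94.8° gives SV at -80.40° from the x-axis; with |SV| = 22.9, V = (12.73, -30.16). Then |UV| = |V − U| = 32.73.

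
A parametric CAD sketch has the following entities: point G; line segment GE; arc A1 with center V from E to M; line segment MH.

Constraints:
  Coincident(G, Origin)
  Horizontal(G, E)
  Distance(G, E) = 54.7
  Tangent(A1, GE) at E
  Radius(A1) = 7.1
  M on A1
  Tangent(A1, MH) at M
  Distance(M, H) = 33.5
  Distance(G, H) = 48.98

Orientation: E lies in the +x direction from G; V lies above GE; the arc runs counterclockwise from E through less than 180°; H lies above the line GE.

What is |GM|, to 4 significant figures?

60.72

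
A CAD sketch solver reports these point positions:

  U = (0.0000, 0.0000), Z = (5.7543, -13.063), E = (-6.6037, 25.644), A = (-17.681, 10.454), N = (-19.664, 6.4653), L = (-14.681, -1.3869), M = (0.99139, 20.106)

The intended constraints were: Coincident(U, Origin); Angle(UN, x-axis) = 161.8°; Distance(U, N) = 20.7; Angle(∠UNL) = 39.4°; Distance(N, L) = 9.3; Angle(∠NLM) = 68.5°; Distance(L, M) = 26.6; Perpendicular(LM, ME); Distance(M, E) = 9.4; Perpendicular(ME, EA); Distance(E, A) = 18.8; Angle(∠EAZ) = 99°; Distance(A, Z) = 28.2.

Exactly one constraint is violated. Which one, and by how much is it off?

Distance(A, Z) = 28.2 — off by 5.00.

U = (0.00, 0.00) ✓; UN at 161.8° ✓; |UN| = 20.70 ✓; ∠UNL = 39.40° ✓; |NL| = 9.300 ✓; ∠NLM = 68.50° ✓; |LM| = 26.60 ✓; ∠(LM, ME) = 90.00° ✓; |ME| = 9.400 ✓; ∠(ME, EA) = 90.00° ✓; |EA| = 18.80 ✓; ∠EAZ = 99.00° ✓; |AZ| = 33.20 ✗.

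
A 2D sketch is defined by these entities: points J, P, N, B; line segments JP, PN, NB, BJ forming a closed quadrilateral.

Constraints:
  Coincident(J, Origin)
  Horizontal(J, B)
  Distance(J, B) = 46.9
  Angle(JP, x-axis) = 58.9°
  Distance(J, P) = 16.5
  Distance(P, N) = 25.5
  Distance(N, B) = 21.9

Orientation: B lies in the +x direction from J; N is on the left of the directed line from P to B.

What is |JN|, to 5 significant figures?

38.076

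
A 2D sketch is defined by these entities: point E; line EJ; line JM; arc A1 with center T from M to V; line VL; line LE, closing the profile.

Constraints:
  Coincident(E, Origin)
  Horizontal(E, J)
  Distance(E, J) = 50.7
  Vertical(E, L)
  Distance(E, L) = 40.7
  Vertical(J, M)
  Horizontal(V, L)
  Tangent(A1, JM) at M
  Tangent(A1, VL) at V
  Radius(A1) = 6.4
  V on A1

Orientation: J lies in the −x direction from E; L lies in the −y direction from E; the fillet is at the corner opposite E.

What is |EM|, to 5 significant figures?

61.213

The virtual corner opposite E is at (-50.700, -40.700). The tangent condition forces TM to be normal to JM and A1 meets VL tangentially, so TV is at right angles to VL, with radius 6.4, so the center T sits 6.4 in from both sides at T = (-44.300, -34.300). That places the tangent points at M = (-50.700, -34.300) on JM and V = (-44.300, -40.700) on VL. Then |EM| = |M − E| = 61.213.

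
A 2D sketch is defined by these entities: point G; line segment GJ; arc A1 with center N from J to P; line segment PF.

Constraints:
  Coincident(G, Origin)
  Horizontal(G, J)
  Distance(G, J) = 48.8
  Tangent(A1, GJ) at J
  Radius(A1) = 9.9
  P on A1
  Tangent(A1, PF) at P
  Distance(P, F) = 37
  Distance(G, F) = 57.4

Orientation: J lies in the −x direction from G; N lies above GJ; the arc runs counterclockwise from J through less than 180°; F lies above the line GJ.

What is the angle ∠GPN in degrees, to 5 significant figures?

173.58°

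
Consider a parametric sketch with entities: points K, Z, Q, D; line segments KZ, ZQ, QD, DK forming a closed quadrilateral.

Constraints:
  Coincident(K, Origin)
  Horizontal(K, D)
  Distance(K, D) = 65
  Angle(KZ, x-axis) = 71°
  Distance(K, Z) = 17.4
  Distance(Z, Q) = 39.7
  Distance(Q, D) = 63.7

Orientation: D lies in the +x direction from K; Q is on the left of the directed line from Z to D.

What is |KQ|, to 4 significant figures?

56.83

Checks: |ZQ| = 39.70 ✓; |QD| = 63.70 ✓.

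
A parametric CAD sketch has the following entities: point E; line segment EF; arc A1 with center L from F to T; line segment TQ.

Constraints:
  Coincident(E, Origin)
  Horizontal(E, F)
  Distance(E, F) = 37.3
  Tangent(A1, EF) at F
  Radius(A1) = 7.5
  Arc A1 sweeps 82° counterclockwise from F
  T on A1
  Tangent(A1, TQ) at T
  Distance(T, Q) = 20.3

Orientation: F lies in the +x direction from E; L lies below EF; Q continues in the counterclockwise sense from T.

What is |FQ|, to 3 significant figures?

28.5

On A1, F sits at bearing 90° from L; an 82° counterclockwise sweep puts T at bearing 172°, so T = L + 7.5·(cos 172°, sin 172°) = (29.9, -6.46). Since A1 is tangent to TQ there, LT ⟂ TQ, so TQ runs along (−sin 172°, cos 172°); with |TQ| = 20.3, Q = (27.0, -26.6). Then |FQ| = |Q − F| = 28.5.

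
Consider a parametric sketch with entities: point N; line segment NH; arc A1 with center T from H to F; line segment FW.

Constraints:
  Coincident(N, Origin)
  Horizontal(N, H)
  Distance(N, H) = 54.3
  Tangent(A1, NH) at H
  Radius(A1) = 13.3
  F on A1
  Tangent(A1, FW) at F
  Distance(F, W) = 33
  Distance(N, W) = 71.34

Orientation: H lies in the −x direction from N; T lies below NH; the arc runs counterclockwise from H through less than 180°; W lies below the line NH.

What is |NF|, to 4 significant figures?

68.98

Checks: |TF| = 13.30 ✓; ∠(TF, FW) = 90.00° ✓; |FW| = 33.00 ✓; |NW| = 71.34 ✓.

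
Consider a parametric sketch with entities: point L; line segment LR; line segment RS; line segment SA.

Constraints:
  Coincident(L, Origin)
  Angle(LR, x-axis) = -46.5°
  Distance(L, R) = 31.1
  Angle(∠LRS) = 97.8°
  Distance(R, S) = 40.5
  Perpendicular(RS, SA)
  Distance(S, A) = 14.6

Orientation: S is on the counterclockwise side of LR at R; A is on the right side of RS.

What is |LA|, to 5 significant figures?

63.736

∠LRS = 97.8°, so RS runs at -46.5° + (180° − 97.8°) = 35.700° from the x-axis; with |RS| = 40.5, S = R + 40.5·(cos 35.700°, sin 35.700°) = (54.297, 1.0743). The perpendicularity gives SA at right angles to RS; with |SA| = 14.6 on the right of RS, A = S + 14.6·(0.58354, -0.81208) = (62.817, -10.782). Then |LA| = |A − L| = 63.736.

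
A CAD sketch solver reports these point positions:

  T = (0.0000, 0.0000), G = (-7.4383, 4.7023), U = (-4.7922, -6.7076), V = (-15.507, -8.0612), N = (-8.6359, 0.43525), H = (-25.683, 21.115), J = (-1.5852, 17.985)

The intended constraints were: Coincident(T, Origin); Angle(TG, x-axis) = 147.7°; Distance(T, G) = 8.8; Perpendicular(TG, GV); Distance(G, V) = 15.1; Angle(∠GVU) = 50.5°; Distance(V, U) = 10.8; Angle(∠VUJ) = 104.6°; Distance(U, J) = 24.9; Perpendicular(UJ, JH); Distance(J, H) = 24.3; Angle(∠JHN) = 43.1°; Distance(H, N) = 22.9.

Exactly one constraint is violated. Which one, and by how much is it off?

Distance(H, N) = 22.9 — off by 3.90.

T = (0.00, 0.00) ✓; TG at 147.7° ✓; |TG| = 8.800 ✓; ∠(TG, GV) = 90.00° ✓; |GV| = 15.10 ✓; ∠GVU = 50.50° ✓; |VU| = 10.80 ✓; ∠VUJ = 104.6° ✓; |UJ| = 24.90 ✓; ∠(UJ, JH) = 90.00° ✓; |JH| = 24.30 ✓; ∠JHN = 43.10° ✓; |HN| = 26.80 ✗.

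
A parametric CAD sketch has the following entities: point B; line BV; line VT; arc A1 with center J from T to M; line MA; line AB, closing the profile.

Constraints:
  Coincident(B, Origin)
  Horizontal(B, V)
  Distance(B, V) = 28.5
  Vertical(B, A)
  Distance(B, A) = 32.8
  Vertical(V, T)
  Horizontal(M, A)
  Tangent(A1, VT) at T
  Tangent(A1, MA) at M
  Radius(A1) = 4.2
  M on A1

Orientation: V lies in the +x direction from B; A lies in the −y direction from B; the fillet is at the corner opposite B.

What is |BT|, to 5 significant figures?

40.376

The virtual corner opposite B is at (28.500, -32.800). The tangent condition forces JT to be normal to VT and A1 meets MA tangentially, so JM is at right angles to MA, with radius 4.2, so the center J sits 4.2 in from both sides at J = (24.300, -28.600). That places the tangent points at T = (28.500, -28.600) on VT and M = (24.300, -32.800) on MA. Then |BT| = |T − B| = 40.376.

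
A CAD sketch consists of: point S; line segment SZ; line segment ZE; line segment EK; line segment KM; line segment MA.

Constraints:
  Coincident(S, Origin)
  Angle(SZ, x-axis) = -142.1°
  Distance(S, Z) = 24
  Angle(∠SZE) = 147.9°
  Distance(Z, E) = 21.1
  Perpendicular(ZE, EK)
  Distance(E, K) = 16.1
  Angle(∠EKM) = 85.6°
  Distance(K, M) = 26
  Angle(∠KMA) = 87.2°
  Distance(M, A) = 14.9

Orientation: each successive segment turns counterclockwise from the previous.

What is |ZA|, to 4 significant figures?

3.032

S is at the origin; SZ runs at -142.1° with length 24.0, so Z = (-18.94, -14.74). ∠SZE = 147.9° gives ZE at -110.0° from the x-axis; with |ZE| = 21.1, E = (-26.15, -34.57). The perpendicularity gives EK at right angles to ZE, so EK runs at -20.00°; with |EK| = 16.1, K = (-11.03, -40.08). ∠EKM = 85.6° gives KM at 74.40° from the x-axis; with |KM| = 26.0, M = (-4.034, -15.03). ∠KMA = 87.2° gives MA at 167.2° from the x-axis; with |MA| = 14.9, A = (-18.56, -11.73). Then |ZA| = |A − Z| = 3.032.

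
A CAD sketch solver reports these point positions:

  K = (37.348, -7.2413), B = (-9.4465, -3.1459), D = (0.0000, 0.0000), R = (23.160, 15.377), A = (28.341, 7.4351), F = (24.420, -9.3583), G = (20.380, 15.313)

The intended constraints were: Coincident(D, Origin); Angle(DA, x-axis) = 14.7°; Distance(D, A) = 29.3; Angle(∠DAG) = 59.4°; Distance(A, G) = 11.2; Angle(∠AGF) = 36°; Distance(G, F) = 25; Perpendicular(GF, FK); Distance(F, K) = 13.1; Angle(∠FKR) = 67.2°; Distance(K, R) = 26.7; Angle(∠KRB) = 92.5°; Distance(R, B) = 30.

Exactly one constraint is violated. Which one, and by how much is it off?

Distance(R, B) = 30 — off by 7.50.

D = (0.00, 0.00) ✓; DA at 14.70° ✓; |DA| = 29.30 ✓; ∠DAG = 59.40° ✓; |AG| = 11.20 ✓; ∠AGF = 36.00° ✓; |GF| = 25.00 ✓; ∠(GF, FK) = 90.00° ✓; |FK| = 13.10 ✓; ∠FKR = 67.20° ✓; |KR| = 26.70 ✓; ∠KRB = 92.50° ✓; |RB| = 37.50 ✗.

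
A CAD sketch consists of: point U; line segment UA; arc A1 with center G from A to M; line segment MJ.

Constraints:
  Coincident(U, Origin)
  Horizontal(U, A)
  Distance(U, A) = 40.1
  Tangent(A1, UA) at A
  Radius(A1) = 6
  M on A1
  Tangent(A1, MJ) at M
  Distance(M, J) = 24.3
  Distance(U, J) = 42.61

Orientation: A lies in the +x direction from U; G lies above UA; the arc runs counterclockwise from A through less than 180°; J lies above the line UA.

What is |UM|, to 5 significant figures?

45.981

Checks: |GM| = 6.000 ✓; ∠(GM, MJ) = 90.00° ✓; |MJ| = 24.30 ✓; |UJ| = 42.61 ✓.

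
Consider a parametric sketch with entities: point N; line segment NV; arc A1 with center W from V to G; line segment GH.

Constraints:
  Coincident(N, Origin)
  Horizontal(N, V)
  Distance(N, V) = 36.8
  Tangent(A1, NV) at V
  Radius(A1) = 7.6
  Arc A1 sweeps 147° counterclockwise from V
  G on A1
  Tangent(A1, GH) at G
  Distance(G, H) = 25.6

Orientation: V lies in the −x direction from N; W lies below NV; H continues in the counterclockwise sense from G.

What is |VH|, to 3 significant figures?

32.9

N is at the origin; N and V share the same y with |NV| = 36.8 and V on the −x side, so V = (-36.8, 0.00). Tangency of A1 to NV means the radius WV is perpendicular to NV, so W = V + (0, -7.6) = (-36.8, -7.60). On A1, V sits at bearing 90° from W; a 147° counterclockwise sweep puts G at bearing 237°, so G = W + 7.6·(cos 237°, sin 237°) = (-40.9, -14.0). Tangency of A1 to GH means the radius WG is perpendicular to GH, so GH runs along (−sin 237°, cos 237°); with |GH| = 25.6, H = (-19.5, -27.9). Then |VH| = |H − V| = 32.9.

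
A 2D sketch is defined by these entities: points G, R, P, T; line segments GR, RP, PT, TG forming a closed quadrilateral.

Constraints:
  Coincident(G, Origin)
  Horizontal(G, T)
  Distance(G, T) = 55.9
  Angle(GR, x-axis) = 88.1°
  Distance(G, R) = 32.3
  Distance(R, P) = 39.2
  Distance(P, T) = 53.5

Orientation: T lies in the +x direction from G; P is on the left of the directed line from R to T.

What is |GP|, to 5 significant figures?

61.495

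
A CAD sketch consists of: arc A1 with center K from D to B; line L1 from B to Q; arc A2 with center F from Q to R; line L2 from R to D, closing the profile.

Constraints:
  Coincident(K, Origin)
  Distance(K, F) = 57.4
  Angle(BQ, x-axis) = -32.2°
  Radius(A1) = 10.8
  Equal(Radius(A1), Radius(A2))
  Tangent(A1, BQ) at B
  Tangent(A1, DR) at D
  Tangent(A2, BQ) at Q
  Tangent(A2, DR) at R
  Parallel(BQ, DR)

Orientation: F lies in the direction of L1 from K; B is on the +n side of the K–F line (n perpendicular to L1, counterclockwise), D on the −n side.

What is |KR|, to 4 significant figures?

58.41

The slot axis is L1's direction at -32.2°, so u = (cos -32.2°, sin -32.2°) = (0.8462, -0.5329) and n = (−sin -32.2°, cos -32.2°) = (0.5329, 0.8462). K is at the origin and F lies 57.4 along u from K, so F = 57.4·u = (48.57, -30.59). Tangency of A1 to both parallel lines with radius 10.8 puts B and D at K ± 10.8·n: B = (5.755, 9.139), D = (-5.755, -9.139). Equal radii place Q and R the same way about F: Q = F + 10.8·n = (54.33, -21.45), R = F − 10.8·n = (42.82, -39.73). Then |KR| = |R − K| = 58.41.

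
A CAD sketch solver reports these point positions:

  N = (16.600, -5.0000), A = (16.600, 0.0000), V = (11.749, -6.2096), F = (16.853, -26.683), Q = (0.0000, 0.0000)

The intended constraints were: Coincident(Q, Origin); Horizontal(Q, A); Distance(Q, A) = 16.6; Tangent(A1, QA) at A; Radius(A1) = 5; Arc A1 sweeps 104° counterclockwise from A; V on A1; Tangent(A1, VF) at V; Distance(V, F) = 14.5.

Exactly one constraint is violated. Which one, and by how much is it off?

Distance(V, F) = 14.5 — off by 6.60.

Q = (0.00, 0.00) ✓; Q.y = 0.00, A.y = 0.00 ✓; |QA| = 16.60 ✓; ∠(NA, AQ) = 90.00° ✓; |NA| = 5.000 ✓; bearing(N→V) − bearing(N→A) = 104.0° ✓; |NV| = 5.000 ✓; ∠(NV, VF) = 90.00° ✓; |VF| = 21.10 ✗.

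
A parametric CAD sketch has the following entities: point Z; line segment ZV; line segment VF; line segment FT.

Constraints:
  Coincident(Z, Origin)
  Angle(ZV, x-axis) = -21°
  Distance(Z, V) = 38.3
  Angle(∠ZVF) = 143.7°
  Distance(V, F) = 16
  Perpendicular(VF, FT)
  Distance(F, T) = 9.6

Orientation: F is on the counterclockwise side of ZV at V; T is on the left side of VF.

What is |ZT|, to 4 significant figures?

48.66

∠ZVF = 143.7°, so VF runs at -21.0° + (180° − 143.7°) = 15.30° from the x-axis; with |VF| = 16.0, F = V + 16.0·(cos 15.30°, sin 15.30°) = (51.19, -9.504). VF ⟂ FT; with |FT| = 9.6 on the left of VF, T = F + 9.6·(-0.2639, 0.9646) = (48.66, -0.2438). Then |ZT| = |T − Z| = 48.66.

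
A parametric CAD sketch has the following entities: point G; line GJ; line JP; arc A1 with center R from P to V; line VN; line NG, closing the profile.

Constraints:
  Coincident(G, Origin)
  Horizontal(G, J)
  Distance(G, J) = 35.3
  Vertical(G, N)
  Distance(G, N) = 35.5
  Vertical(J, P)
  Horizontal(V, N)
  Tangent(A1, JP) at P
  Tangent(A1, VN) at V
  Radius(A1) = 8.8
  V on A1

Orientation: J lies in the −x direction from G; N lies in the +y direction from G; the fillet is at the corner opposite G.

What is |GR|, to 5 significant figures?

37.618

G is at the origin; G and J share the same y with |GJ| = 35.3 and J on the −x side, so J = (-35.300, 0.0000). G and N share the same x with |GN| = 35.5 and N on the +y side, so N = (0.0000, 35.500). The virtual corner opposite G is at (-35.300, 35.500). A1 meets JP tangentially, so RP is at right angles to JP and since A1 is tangent to VN there, RV ⟂ VN, with radius 8.8, so the center R sits 8.8 in from both sides at R = (-26.500, 26.700). Then |GR| = |R − G| = 37.618.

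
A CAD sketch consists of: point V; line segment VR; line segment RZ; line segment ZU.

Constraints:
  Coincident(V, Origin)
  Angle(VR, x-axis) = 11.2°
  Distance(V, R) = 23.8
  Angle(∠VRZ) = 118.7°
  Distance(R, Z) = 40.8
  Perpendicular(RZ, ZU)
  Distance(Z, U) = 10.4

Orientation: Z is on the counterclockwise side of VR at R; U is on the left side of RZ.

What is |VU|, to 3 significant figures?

53.3

∠VRZ = 118.7°, so RZ runs at 11.2° + (180° − 118.7°) = 72.5° from the x-axis; with |RZ| = 40.8, Z = R + 40.8·(cos 72.5°, sin 72.5°) = (35.6, 43.5). RZ ⟂ ZU; with |ZU| = 10.4 on the left of RZ, U = Z + 10.4·(-0.954, 0.301) = (25.7, 46.7). Then |VU| = |U − V| = 53.3.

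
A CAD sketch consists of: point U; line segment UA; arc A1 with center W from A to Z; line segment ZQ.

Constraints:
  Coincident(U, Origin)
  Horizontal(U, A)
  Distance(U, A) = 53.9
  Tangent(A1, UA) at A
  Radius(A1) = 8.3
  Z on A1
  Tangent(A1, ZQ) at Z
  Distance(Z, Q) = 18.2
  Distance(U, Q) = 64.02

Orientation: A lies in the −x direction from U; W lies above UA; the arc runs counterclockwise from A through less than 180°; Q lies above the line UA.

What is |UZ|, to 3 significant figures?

48.9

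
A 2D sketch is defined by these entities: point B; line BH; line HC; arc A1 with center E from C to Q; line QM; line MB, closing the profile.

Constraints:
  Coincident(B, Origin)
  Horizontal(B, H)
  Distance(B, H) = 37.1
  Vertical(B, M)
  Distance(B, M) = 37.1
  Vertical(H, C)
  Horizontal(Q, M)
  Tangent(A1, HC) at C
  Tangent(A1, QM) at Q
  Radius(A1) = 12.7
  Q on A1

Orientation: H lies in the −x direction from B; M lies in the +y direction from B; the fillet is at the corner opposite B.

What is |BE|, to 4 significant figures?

34.51

B is at the origin; BH is horizontal with |BH| = 37.1 and H on the −x side, so H = (-37.10, 0.000). B and M share the same x with |BM| = 37.1 and M on the +y side, so M = (0.000, 37.10). The virtual corner opposite B is at (-37.10, 37.10). A1 meets HC tangentially, so EC is at right angles to HC and tangency of A1 to QM means the radius EQ is perpendicular to QM, with radius 12.7, so the center E sits 12.7 in from both sides at E = (-24.40, 24.40). Then |BE| = |E − B| = 34.51.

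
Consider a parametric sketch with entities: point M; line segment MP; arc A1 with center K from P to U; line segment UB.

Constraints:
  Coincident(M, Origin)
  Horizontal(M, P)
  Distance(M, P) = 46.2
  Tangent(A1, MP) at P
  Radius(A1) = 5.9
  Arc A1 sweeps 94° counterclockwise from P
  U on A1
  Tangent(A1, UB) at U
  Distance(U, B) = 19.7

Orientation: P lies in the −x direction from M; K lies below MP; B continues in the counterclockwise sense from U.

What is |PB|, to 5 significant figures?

26.353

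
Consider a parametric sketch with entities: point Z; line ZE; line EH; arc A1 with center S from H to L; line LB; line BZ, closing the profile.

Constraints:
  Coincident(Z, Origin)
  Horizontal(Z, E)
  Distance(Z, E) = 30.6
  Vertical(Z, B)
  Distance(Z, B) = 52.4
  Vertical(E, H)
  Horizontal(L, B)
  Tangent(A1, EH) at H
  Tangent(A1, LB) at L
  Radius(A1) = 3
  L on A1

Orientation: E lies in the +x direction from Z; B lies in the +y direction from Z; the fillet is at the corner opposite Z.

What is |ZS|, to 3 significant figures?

56.6

Z is at the origin; Z and E share the same y with |ZE| = 30.6 and E on the +x side, so E = (30.6, 0.00). ZB is vertical with |ZB| = 52.4 and B on the +y side, so B = (0.00, 52.4). The virtual corner opposite Z is at (30.6, 52.4). Since A1 is tangent to EH there, SH ⟂ EH and A1 meets LB tangentially, so SL is at right angles to LB, with radius 3.0, so the center S sits 3.0 in from both sides at S = (27.6, 49.4). Then |ZS| = |S − Z| = 56.6.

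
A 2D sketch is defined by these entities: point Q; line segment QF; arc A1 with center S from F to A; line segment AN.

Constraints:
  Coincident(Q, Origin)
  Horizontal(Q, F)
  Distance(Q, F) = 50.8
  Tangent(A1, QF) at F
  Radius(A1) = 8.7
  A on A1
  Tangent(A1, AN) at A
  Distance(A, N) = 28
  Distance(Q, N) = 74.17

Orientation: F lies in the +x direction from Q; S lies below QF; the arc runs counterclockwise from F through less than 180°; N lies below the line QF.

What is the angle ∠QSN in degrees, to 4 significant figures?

131.1°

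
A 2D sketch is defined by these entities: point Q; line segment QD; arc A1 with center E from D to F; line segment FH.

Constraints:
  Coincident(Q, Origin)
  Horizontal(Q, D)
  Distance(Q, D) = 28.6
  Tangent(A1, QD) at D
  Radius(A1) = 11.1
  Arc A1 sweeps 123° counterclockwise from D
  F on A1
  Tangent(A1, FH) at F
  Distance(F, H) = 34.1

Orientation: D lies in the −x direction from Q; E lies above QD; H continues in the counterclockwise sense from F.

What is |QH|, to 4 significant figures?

59.38

On A1, D sits at bearing -90° from E; a 123° counterclockwise sweep puts F at bearing 33°, so F = E + 11.1·(cos 33°, sin 33°) = (-19.29, 17.15). Tangency of A1 to FH means the radius EF is perpendicular to FH, so FH runs along (−sin 33°, cos 33°); with |FH| = 34.1, H = (-37.86, 45.74). Then |QH| = |H − Q| = 59.38.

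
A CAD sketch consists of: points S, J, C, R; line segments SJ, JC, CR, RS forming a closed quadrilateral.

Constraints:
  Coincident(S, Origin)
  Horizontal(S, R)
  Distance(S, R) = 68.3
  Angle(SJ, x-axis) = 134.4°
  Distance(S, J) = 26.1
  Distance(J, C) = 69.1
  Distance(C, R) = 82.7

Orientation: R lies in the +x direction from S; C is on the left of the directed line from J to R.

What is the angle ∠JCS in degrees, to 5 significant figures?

19.975°

S is at the origin; S and R share the same y with |SR| = 68.3 and R in +x, so R = (68.3, 0). SJ runs at 134.4° with |SJ| = 26.1, so J = (-18.261, 18.648). C is determined by |JC| = 69.1 and |CR| = 82.7 together: it lies at the intersection of circle(J, 69.1) and circle(R, 82.7). With |JR| = 88.547, the foot of the radical line on JR is 32.616 from J and the perpendicular offset is √(69.1² − 32.616²) = 60.918. Taking the left-of-JR solution: C = (26.452, 71.331).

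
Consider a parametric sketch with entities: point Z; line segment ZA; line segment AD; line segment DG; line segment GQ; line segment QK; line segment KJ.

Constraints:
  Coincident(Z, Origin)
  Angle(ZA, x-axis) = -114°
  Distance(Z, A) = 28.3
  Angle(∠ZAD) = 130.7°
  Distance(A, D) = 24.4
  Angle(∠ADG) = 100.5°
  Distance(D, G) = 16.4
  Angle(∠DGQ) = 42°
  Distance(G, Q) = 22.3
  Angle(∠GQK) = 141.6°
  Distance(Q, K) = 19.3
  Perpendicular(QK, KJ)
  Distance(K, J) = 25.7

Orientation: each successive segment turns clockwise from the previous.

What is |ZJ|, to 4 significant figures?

65.31

Z is at the origin; ZA runs at -114.0° with length 28.3, so A = (-11.51, -25.85). ∠ZAD = 130.7° gives AD at -163.3° from the x-axis; with |AD| = 24.4, D = (-34.88, -32.86). ∠ADG = 100.5° gives DG at 117.2° from the x-axis; with |DG| = 16.4, G = (-42.38, -18.28). ∠DGQ = 42.0° gives GQ at -20.80° from the x-axis; with |GQ| = 22.3, Q = (-21.53, -26.20). ∠GQK = 141.6° gives QK at -59.20° from the x-axis; with |QK| = 19.3, K = (-11.65, -42.78). QK is perpendicular to KJ, so KJ runs at -149.2°; with |KJ| = 25.7, J = (-33.72, -55.93). Then |ZJ| = |J − Z| = 65.31.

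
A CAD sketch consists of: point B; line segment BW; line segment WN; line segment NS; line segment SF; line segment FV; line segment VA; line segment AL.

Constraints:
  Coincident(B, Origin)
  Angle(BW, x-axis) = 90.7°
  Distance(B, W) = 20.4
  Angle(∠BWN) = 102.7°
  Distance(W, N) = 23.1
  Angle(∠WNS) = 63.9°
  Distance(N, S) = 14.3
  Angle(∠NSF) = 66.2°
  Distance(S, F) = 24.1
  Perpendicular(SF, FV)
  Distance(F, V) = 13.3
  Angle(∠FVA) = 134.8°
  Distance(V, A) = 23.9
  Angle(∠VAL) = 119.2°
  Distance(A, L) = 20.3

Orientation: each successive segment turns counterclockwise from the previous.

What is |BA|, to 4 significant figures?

50.99

SF is perpendicular to FV, so FV runs at 127.9°; with |FV| = 13.3, V = (-8.514, 36.63). ∠FVA = 134.8° gives VA at 173.1° from the x-axis; with |VA| = 23.9, A = (-32.24, 39.50). Then |BA| = |A − B| = 50.99.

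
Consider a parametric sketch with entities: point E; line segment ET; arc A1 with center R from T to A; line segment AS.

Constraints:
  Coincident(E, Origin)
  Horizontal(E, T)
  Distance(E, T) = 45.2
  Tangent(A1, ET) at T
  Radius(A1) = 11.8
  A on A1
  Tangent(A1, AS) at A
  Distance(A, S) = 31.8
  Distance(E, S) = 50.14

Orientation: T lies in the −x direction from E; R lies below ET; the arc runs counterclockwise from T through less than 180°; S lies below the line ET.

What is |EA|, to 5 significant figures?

56.753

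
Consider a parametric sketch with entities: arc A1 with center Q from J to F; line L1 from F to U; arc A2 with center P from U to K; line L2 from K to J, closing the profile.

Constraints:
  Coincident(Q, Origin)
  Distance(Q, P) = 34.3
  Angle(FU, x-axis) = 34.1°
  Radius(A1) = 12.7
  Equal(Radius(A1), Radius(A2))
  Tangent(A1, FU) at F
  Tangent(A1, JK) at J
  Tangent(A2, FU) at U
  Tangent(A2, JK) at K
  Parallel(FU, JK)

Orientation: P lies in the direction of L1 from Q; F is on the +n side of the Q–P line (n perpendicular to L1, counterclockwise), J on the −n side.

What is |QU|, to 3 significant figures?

36.6

The slot axis is L1's direction at 34.1°, so u = (cos 34.1°, sin 34.1°) = (0.828, 0.561) and n = (−sin 34.1°, cos 34.1°) = (-0.561, 0.828). Q is at the origin and P lies 34.3 along u from Q, so P = 34.3·u = (28.4, 19.2). Tangency of A1 to both parallel lines with radius 12.7 puts F and J at Q ± 12.7·n: F = (-7.12, 10.5), J = (7.12, -10.5). Equal radii place U and K the same way about P: U = P + 12.7·n = (21.3, 29.7), K = P − 12.7·n = (35.5, 8.71). Then |QU| = |U − Q| = 36.6.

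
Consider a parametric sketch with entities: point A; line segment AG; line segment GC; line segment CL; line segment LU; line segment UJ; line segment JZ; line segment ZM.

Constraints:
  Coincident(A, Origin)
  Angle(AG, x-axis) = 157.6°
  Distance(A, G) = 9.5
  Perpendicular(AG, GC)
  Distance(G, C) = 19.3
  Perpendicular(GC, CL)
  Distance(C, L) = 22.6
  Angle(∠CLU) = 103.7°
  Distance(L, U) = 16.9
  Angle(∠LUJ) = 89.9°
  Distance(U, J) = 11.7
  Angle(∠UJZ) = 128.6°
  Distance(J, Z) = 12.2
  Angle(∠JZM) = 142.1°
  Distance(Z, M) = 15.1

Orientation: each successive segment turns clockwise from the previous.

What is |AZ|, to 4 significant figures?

8.553

∠LUJ = 89.9° gives UJ at 171.2° from the x-axis; with |UJ| = 11.7, J = (5.348, -2.064). ∠UJZ = 128.6° gives JZ at 119.8° from the x-axis; with |JZ| = 12.2, Z = (-0.7155, 8.523). Then |AZ| = |Z − A| = 8.553.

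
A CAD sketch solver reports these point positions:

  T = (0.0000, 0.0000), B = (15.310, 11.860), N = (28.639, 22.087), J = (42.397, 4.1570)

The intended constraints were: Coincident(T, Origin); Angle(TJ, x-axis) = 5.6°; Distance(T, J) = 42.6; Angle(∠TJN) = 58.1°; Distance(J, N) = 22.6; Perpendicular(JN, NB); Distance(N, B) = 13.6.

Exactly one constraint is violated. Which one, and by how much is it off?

Distance(N, B) = 13.6 — off by 3.20.

T = (0.00, 0.00) ✓; TJ at 5.600° ✓; |TJ| = 42.60 ✓; ∠TJN = 58.10° ✓; |JN| = 22.60 ✓; ∠(JN, NB) = 90.00° ✓; |NB| = 16.80 ✗.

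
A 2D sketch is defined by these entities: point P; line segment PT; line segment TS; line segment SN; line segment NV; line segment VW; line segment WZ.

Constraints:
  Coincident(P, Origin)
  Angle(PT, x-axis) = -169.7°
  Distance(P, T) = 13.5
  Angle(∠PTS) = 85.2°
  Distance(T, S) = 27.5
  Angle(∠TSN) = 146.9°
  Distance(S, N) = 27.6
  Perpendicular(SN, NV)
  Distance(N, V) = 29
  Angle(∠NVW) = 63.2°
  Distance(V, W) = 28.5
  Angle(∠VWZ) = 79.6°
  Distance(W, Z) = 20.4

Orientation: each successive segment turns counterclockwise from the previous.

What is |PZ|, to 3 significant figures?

39.0

P is at the origin; PT runs at -169.7° with length 13.5, so T = (-13.3, -2.41). ∠PTS = 85.2° gives TS at -74.9° from the x-axis; with |TS| = 27.5, S = (-6.12, -29.0). ∠TSN = 146.9° gives SN at -41.8° from the x-axis; with |SN| = 27.6, N = (14.5, -47.4). SN ⟂ NV, so NV runs at 48.2°; with |NV| = 29.0, V = (33.8, -25.7). ∠NVW = 63.2° gives VW at 165° from the x-axis; with |VW| = 28.5, W = (6.26, -18.4). ∠VWZ = 79.6° gives WZ at -94.6° from the x-axis; with |WZ| = 20.4, Z = (4.62, -38.7). Then |PZ| = |Z − P| = 39.0.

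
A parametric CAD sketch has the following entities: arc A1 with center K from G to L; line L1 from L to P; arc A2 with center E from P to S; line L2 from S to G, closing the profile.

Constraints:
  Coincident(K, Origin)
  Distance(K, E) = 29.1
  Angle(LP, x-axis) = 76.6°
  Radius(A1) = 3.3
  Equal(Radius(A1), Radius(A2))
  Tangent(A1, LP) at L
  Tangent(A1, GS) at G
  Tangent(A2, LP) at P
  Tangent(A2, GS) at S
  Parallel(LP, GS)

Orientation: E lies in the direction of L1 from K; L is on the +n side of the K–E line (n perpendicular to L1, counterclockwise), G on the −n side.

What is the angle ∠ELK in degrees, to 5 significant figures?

83.530°

The slot axis is L1's direction at 76.6°, so u = (cos 76.6°, sin 76.6°) = (0.23175, 0.97278) and n = (−sin 76.6°, cos 76.6°) = (-0.97278, 0.23175). K is at the origin and E lies 29.1 along u from K, so E = 29.1·u = (6.7439, 28.308). Tangency of A1 to both parallel lines with radius 3.3 puts L and G at K ± 3.3·n: L = (-3.2102, 0.76477), G = (3.2102, -0.76477). Then cos ∠ELK = LE·LK / (|LE||LK|), giving 83.530°.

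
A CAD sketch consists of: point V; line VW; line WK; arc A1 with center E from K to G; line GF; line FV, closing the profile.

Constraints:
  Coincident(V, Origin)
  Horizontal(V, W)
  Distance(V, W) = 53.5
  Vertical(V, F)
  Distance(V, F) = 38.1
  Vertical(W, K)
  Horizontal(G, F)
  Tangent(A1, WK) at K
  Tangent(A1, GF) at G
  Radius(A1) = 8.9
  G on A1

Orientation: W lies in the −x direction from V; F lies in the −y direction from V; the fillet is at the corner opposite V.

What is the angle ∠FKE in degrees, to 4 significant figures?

9.445°

The virtual corner opposite V is at (-53.50, -38.10). A1 meets WK tangentially, so EK is at right angles to WK and the tangent condition forces EG to be normal to GF, with radius 8.9, so the center E sits 8.9 in from both sides at E = (-44.60, -29.20). That places the tangent points at K = (-53.50, -29.20) on WK and G = (-44.60, -38.10) on GF. Then cos ∠FKE = KF·KE / (|KF||KE|), giving 9.445°.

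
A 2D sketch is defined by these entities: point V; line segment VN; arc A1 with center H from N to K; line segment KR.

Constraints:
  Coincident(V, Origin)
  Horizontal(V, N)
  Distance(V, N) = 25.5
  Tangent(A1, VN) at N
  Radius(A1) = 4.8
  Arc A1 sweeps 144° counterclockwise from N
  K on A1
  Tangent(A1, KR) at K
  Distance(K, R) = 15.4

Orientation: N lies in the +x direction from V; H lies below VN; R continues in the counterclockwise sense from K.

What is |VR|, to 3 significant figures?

39.4

V is at the origin; V and N share the same y with |VN| = 25.5 and N on the +x side, so N = (25.5, 0.00). A1 meets VN tangentially, so HN is at right angles to VN, so H = N + (0, -4.8) = (25.5, -4.80). On A1, N sits at bearing 90° from H; a 144° counterclockwise sweep puts K at bearing 234°, so K = H + 4.8·(cos 234°, sin 234°) = (22.7, -8.68). The tangent condition forces HK to be normal to KR, so KR runs along (−sin 234°, cos 234°); with |KR| = 15.4, R = (35.1, -17.7). Then |VR| = |R − V| = 39.4.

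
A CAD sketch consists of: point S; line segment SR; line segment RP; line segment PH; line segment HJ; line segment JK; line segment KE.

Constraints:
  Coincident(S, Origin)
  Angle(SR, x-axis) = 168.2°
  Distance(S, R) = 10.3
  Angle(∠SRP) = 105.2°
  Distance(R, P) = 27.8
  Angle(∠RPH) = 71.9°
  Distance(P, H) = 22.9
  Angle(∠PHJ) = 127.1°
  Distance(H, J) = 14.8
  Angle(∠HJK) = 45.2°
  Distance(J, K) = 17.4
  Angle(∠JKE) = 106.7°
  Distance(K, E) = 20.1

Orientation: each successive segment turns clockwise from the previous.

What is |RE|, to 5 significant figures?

36.911

S is at the origin; SR runs at 168.2° with length 10.3, so R = (-10.082, 2.1063). ∠SRP = 105.2° gives RP at 93.400° from the x-axis; with |RP| = 27.8, P = (-11.731, 29.857). ∠RPH = 71.9° gives PH at -14.700° from the x-axis; with |PH| = 22.9, H = (10.419, 24.046). ∠PHJ = 127.1° gives HJ at -67.600° from the x-axis; with |HJ| = 14.8, J = (16.059, 10.363). ∠HJK = 45.2° gives JK at 157.60° from the x-axis; with |JK| = 17.4, K = (-0.027879, 16.994). ∠JKE = 106.7° gives KE at 84.300° from the x-axis; with |KE| = 20.1, E = (1.9684, 36.994). Then |RE| = |E − R| = 36.911.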